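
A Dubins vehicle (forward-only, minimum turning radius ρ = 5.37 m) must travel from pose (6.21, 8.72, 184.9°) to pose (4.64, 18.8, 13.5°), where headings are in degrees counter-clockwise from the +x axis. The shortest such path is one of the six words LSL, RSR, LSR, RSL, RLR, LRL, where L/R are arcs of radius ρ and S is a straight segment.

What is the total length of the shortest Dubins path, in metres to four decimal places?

Let ψ = atan2(Δy, Δx) = atan2(10.08, -1.57) = 98.8529° be the start→goal bearing.
Normalize: d = |goal − start| / ρ = 10.201534/5.37 = 1.899727, α = (θ_start − ψ) mod 360° = 86.0471° = 1.501805 rad, β = (θ_goal − ψ) mod 360° = 274.6471° = 4.793496 rad.
Common terms: sin α = 0.997621, cos α = 0.068937, sin β = -0.996713, cos β = 0.081018, cos(α−β) = -0.988756, d² = 3.608963. Work in radians in the unit-radius frame; every candidate has L = ρ·(t + p + q).
LSL: p² = 2 + d² − 2cos(α−β) + 2d(sin α − sin β) = 15.163855; p = √p² = 3.894079; φ = atan2(cos β − cos α, d + sin α − sin β) = 0.003103 rad; t = (φ − α) mod 2π = 4.784483 rad, q = (β − φ) mod 2π = 4.790393 rad → L = 5.37·(4.784483 + 3.894079 + 4.790393) = 5.37·13.468956 = 72.328292 m
RSR: p² = 2 + d² − 2cos(α−β) + 2d(sin β − sin α) = 0.009096; p = √p² = 0.095375; φ = atan2(cos α − cos β, d − sin α + sin β) = -3.014579 rad; t = (α − φ) mod 2π = 4.516384 rad, q = (φ − β) mod 2π = 4.758296 rad → L = 5.37·(4.516384 + 0.095375 + 4.758296) = 5.37·9.370055 = 50.317193 m
LSR: p² = d² − 2 + 2cos(α−β) + 2d(sin α + sin β) = -0.365098 < 0 → infeasible
RSL: p² = d² − 2 + 2cos(α−β) − 2d(sin α + sin β) = -0.372001 < 0 → infeasible
RLR: c = (6 − d² + 2cos(α−β) + 2d(sin α − sin β))/8 = 0.998863; p = 2π − arccos c = 6.235493 rad; φ = atan2(cos α − cos β, d − sin α + sin β) = -3.014579 rad; t = (α − φ + p/2) mod 2π = 1.350945 rad, q = (α − β − t + p) mod 2π = 1.592857 rad → L = 5.37·(1.350945 + 6.235493 + 1.592857) = 5.37·9.179296 = 49.292818 m
LRL: c = (6 − d² + 2cos(α−β) − 2d(sin α − sin β))/8 = -0.895482; p = 2π − arccos c = 3.602876 rad; φ = atan2(cos β − cos α, d + sin α − sin β) = 0.003103 rad; t = (φ − α + p/2) mod 2π = 0.302736 rad, q = (β − α − t + p) mod 2π = 0.308646 rad → L = 5.37·(0.302736 + 3.602876 + 0.308646) = 5.37·4.214258 = 22.630568 m
Shortest: LRL with L = 22.630568 m ≈ 22.6306 m

22.6306 m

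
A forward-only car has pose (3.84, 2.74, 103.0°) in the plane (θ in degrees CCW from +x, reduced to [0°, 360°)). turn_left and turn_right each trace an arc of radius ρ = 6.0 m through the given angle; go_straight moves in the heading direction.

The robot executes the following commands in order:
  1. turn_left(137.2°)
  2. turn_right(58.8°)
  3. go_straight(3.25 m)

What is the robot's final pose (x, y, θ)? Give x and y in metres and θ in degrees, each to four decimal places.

set_pose: (x, y, θ) = (3.8400, 2.7400, 103.0000°), ρ = 6.0
turn_left(137.2°): centre at ρ to the left, rotate +137.2° → (-7.2128, 4.3721, 240.2000°)
turn_right(58.8°): centre at ρ to the right, rotate −58.8° → (-12.2728, 1.3558, 181.4000°)
go_straight(3.25): x += 3.25·cos θ, y += 3.25·sin θ → (-15.5218, 1.2764, 181.4000°)

(-15.5218, 1.2764, 181.4000°)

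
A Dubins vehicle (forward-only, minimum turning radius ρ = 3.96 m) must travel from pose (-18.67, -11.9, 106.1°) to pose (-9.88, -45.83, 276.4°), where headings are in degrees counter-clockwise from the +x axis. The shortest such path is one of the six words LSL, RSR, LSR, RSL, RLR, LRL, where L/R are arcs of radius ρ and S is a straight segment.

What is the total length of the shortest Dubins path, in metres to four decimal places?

48.2000 m

Let ψ = atan2(Δy, Δx) = atan2(-33.93, 8.79) = -75.4761° be the start→goal bearing.
Normalize: d = |goal − start| / ρ = 35.050093/3.96 = 8.851034, α = (θ_start − ψ) mod 360° = 181.5761° = 3.169101 rad, β = (θ_goal − ψ) mod 360° = 351.8761° = 6.141396 rad.
Common terms: sin α = -0.027505, cos α = -0.999622, sin β = -0.141314, cos β = 0.989965, cos(α−β) = -0.985703, d² = 78.340794. Work in radians in the unit-radius frame; every candidate has L = ρ·(t + p + q).
LSL: p² = 2 + d² − 2cos(α−β) + 2d(sin α − sin β) = 84.326869; p = √p² = 9.182966; φ = atan2(cos β − cos α, d + sin α − sin β) = 0.218392 rad; t = (φ − α) mod 2π = 3.332477 rad, q = (β − φ) mod 2π = 5.923004 rad → L = 3.96·(3.332477 + 9.182966 + 5.923004) = 3.96·18.438447 = 73.016251 m
RSR: p² = 2 + d² − 2cos(α−β) + 2d(sin β − sin α) = 80.297534; p = √p² = 8.960889; φ = atan2(cos α − cos β, d − sin α + sin β) = -0.223896 rad; t = (α − φ) mod 2π = 3.392997 rad, q = (φ − β) mod 2π = 6.201078 rad → L = 3.96·(3.392997 + 8.960889 + 6.201078) = 3.96·18.554964 = 73.477657 m
LSR: p² = d² − 2 + 2cos(α−β) + 2d(sin α + sin β) = 71.380945; p = √p² = 8.448724; φ = atan2(−cos α − cos β, d + sin α + sin β) − atan2(−2, p) = 0.233556 rad; t = (φ − α) mod 2π = 3.347640 rad, q = (φ − β) mod 2π = 0.375344 rad → L = 3.96·(3.347640 + 8.448724 + 0.375344) = 3.96·12.171709 = 48.199968 m
RSL: p² = d² − 2 + 2cos(α−β) − 2d(sin α + sin β) = 77.357830; p = √p² = 8.795330; φ = atan2(cos α + cos β, d − sin α − sin β) − atan2(2, p) = -0.224662 rad; t = (α − φ) mod 2π = 3.393763 rad, q = (β − φ) mod 2π = 0.082873 rad → L = 3.96·(3.393763 + 8.795330 + 0.082873) = 3.96·12.271966 = 48.596984 m
RLR: c = (6 − d² + 2cos(α−β) + 2d(sin α − sin β))/8 = -9.037192, |c| > 1 → infeasible
LRL: c = (6 − d² + 2cos(α−β) − 2d(sin α − sin β))/8 = -9.540859, |c| > 1 → infeasible
Shortest: LSR with L = 48.199968 m ≈ 48.2000 m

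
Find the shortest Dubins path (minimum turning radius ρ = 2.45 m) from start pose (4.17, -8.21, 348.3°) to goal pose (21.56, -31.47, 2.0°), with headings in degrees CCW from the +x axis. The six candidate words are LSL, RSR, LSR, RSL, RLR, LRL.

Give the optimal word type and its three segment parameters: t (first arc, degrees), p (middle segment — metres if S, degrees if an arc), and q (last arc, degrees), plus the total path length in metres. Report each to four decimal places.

RSL: t = 45.2970°, p = 25.1375 m, q = 58.9970°, L = 29.5972 m

Let ψ = atan2(Δy, Δx) = atan2(-23.26, 17.39) = -53.2169° be the start→goal bearing.
Normalize: d = |goal − start| / ρ = 29.042033/2.45 = 11.853891, α = (θ_start − ψ) mod 360° = 41.5169° = 0.724607 rad, β = (θ_goal − ψ) mod 360° = 55.2169° = 0.963717 rad.
Common terms: sin α = 0.662841, cos α = 0.748760, sin β = 0.821318, cos β = 0.570471, cos(α−β) = 0.971549, d² = 140.514736. Work in radians in the unit-radius frame; every candidate has L = ρ·(t + p + q).
LSL: p² = 2 + d² − 2cos(α−β) + 2d(sin α − sin β) = 136.814510; p = √p² = 11.696773; φ = atan2(cos β − cos α, d + sin α − sin β) = -0.015243 rad; t = (φ − α) mod 2π = 5.543335 rad, q = (β − φ) mod 2π = 0.978960 rad → L = 2.45·(5.543335 + 11.696773 + 0.978960) = 2.45·18.219069 = 44.636719 m
RSR: p² = 2 + d² − 2cos(α−β) + 2d(sin β − sin α) = 144.328765; p = √p² = 12.013691; φ = atan2(cos α − cos β, d − sin α + sin β) = 0.014841 rad; t = (α − φ) mod 2π = 0.709766 rad, q = (φ − β) mod 2π = 5.334309 rad → L = 2.45·(0.709766 + 12.013691 + 5.334309) = 2.45·18.057766 = 44.241527 m
LSR: p² = d² − 2 + 2cos(α−β) + 2d(sin α + sin β) = 175.643943; p = √p² = 13.253073; φ = atan2(−cos α − cos β, d + sin α + sin β) − atan2(−2, p) = 0.051192 rad; t = (φ − α) mod 2π = 5.609770 rad, q = (φ − β) mod 2π = 5.370660 rad → L = 2.45·(5.609770 + 13.253073 + 5.370660) = 2.45·24.233503 = 59.372082 m
RSL: p² = d² − 2 + 2cos(α−β) − 2d(sin α + sin β) = 105.271724; p = √p² = 10.260201; φ = atan2(cos α + cos β, d − sin α − sin β) − atan2(2, p) = -0.065974 rad; t = (α − φ) mod 2π = 0.790581 rad, q = (β − φ) mod 2π = 1.029691 rad → L = 2.45·(0.790581 + 10.260201 + 1.029691) = 2.45·12.080473 = 29.597159 m
RLR: c = (6 − d² + 2cos(α−β) + 2d(sin α − sin β))/8 = -17.041096, |c| > 1 → infeasible
LRL: c = (6 − d² + 2cos(α−β) − 2d(sin α − sin β))/8 = -16.101814, |c| > 1 → infeasible
Shortest: RSL with L = 29.597159 m ≈ 29.5972 m
Convert RSL to answer units (arcs ×180/π): t = 0.790581·180/π = 45.2970°, p = ρ·p = 2.45·10.260201 = 25.1375 m, q = 1.029691·180/π = 58.9970°, L = 29.5972 m.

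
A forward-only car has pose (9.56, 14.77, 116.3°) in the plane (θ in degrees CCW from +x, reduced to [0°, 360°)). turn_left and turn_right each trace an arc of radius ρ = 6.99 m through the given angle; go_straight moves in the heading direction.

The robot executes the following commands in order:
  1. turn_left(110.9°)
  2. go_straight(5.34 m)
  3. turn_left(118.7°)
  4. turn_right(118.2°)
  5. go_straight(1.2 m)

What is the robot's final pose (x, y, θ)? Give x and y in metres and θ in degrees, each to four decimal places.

(0.6220, -11.3959, 227.7000°)

set_pose: (x, y, θ) = (9.5600, 14.7700, 116.3000°), ρ = 6.99
turn_left(110.9°): centre at ρ to the left, rotate +110.9° → (-1.8352, 16.4222, 227.2000°)
go_straight(5.34): x += 5.34·cos θ, y += 5.34·sin θ → (-5.4634, 12.5041, 227.2000°)
turn_left(118.7°): centre at ρ to the left, rotate +118.7° → (-2.0375, 0.9754, 345.9000°)
turn_right(118.2°): centre at ρ to the right, rotate −118.2° → (1.4296, -10.5084, 227.7000°)
go_straight(1.2): x += 1.2·cos θ, y += 1.2·sin θ → (0.6220, -11.3959, 227.7000°)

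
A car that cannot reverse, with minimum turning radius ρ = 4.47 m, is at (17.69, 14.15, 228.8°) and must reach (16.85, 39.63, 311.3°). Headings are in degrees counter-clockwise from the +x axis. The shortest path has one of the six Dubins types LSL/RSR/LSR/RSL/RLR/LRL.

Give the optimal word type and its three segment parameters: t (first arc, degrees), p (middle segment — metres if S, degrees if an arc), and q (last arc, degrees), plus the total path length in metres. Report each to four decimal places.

Let ψ = atan2(Δy, Δx) = atan2(25.48, -0.84) = 91.8882° be the start→goal bearing.
Normalize: d = |goal − start| / ρ = 25.493842/4.47 = 5.703320, α = (θ_start − ψ) mod 360° = 136.9118° = 2.389562 rad, β = (θ_goal − ψ) mod 360° = 219.4118° = 3.829459 rad.
Common terms: sin α = 0.683123, cos α = -0.730303, sin β = -0.634890, cos β = -0.772603, cos(α−β) = 0.130526, d² = 32.527864. Work in radians in the unit-radius frame; every candidate has L = ρ·(t + p + q).
LSL: p² = 2 + d² − 2cos(α−β) + 2d(sin α − sin β) = 49.300913; p = √p² = 7.021461; φ = atan2(cos β − cos α, d + sin α − sin β) = -0.006024 rad; t = (φ − α) mod 2π = 3.887599 rad, q = (β − φ) mod 2π = 3.835483 rad → L = 4.47·(3.887599 + 7.021461 + 3.835483) = 4.47·14.744543 = 65.908106 m
RSR: p² = 2 + d² − 2cos(α−β) + 2d(sin β − sin α) = 19.232710; p = √p² = 4.385511; φ = atan2(cos α − cos β, d − sin α + sin β) = 0.009645 rad; t = (α − φ) mod 2π = 2.379916 rad, q = (φ − β) mod 2π = 2.463372 rad → L = 4.47·(2.379916 + 4.385511 + 2.463372) = 4.47·9.228800 = 41.252736 m
LSR: p² = d² − 2 + 2cos(α−β) + 2d(sin α + sin β) = 31.339098; p = √p² = 5.598133; φ = atan2(−cos α − cos β, d + sin α + sin β) − atan2(−2, p) = 0.598719 rad; t = (φ − α) mod 2π = 4.492342 rad, q = (φ − β) mod 2π = 3.052446 rad → L = 4.47·(4.492342 + 5.598133 + 3.052446) = 4.47·13.142921 = 58.748859 m
RSL: p² = d² − 2 + 2cos(α−β) − 2d(sin α + sin β) = 30.238735; p = √p² = 5.498976; φ = atan2(cos α + cos β, d − sin α − sin β) − atan2(2, p) = -0.608588 rad; t = (α − φ) mod 2π = 2.998150 rad, q = (β − φ) mod 2π = 4.438047 rad → L = 4.47·(2.998150 + 5.498976 + 4.438047) = 4.47·12.935173 = 57.820222 m
RLR: c = (6 − d² + 2cos(α−β) + 2d(sin α − sin β))/8 = -1.404089, |c| > 1 → infeasible
LRL: c = (6 − d² + 2cos(α−β) − 2d(sin α − sin β))/8 = -5.162614, |c| > 1 → infeasible
Shortest: RSR with L = 41.252736 m ≈ 41.2527 m
Convert RSR to answer units (arcs ×180/π): t = 2.379916·180/π = 136.3592°, p = ρ·p = 4.47·4.385511 = 19.6032 m, q = 2.463372·180/π = 141.1408°, L = 41.2527 m.

RSR: t = 136.3592°, p = 19.6032 m, q = 141.1408°, L = 41.2527 m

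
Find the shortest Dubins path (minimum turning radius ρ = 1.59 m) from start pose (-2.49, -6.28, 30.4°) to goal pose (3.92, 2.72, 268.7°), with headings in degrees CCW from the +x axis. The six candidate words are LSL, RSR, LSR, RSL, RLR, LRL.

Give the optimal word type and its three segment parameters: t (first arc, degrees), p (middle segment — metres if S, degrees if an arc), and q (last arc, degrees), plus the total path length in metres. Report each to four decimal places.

LSR: t = 42.8666°, p = 8.9597 m, q = 164.5666°, L = 14.7161 m

Let ψ = atan2(Δy, Δx) = atan2(9.00, 6.41) = 54.5407° be the start→goal bearing.
Normalize: d = |goal − start| / ρ = 11.049348/1.59 = 6.949276, α = (θ_start − ψ) mod 360° = 335.8593° = 5.861851 rad, β = (θ_goal − ψ) mod 360° = 214.1593° = 3.737785 rad.
Common terms: sin α = -0.408979, cos α = 0.912544, sin β = -0.561496, cos β = -0.827480, cos(α−β) = -0.525472, d² = 48.292433. Work in radians in the unit-radius frame; every candidate has L = ρ·(t + p + q).
LSL: p² = 2 + d² − 2cos(α−β) + 2d(sin α − sin β) = 53.463147; p = √p² = 7.311850; φ = atan2(cos β − cos α, d + sin α − sin β) = -0.240278 rad; t = (φ − α) mod 2π = 0.181056 rad, q = (β − φ) mod 2π = 3.978064 rad → L = 1.59·(0.181056 + 7.311850 + 3.978064) = 1.59·11.470969 = 18.238841 m
RSR: p² = 2 + d² − 2cos(α−β) + 2d(sin β − sin α) = 49.223606; p = √p² = 7.015954; φ = atan2(cos α − cos β, d − sin α + sin β) = 0.250625 rad; t = (α − φ) mod 2π = 5.611226 rad, q = (φ − β) mod 2π = 2.796025 rad → L = 1.59·(5.611226 + 7.015954 + 2.796025) = 1.59·15.423205 = 24.522895 m
LSR: p² = d² − 2 + 2cos(α−β) + 2d(sin α + sin β) = 31.753300; p = √p² = 5.635007; φ = atan2(−cos α − cos β, d + sin α + sin β) − atan2(−2, p) = 0.326828 rad; t = (φ − α) mod 2π = 0.748163 rad, q = (φ − β) mod 2π = 2.872228 rad → L = 1.59·(0.748163 + 5.635007 + 2.872228) = 1.59·9.255398 = 14.716082 m
RSL: p² = d² − 2 + 2cos(α−β) − 2d(sin α + sin β) = 58.729679; p = √p² = 7.663529; φ = atan2(cos α + cos β, d − sin α − sin β) − atan2(2, p) = -0.244542 rad; t = (α − φ) mod 2π = 6.106393 rad, q = (β − φ) mod 2π = 3.982327 rad → L = 1.59·(6.106393 + 7.663529 + 3.982327) = 1.59·17.752249 = 28.226076 m
RLR: c = (6 − d² + 2cos(α−β) + 2d(sin α − sin β))/8 = -5.152951, |c| > 1 → infeasible
LRL: c = (6 − d² + 2cos(α−β) − 2d(sin α − sin β))/8 = -5.682893, |c| > 1 → infeasible
Shortest: LSR with L = 14.716082 m ≈ 14.7161 m
Convert LSR to answer units (arcs ×180/π): t = 0.748163·180/π = 42.8666°, p = ρ·p = 1.59·5.635007 = 8.9597 m, q = 2.872228·180/π = 164.5666°, L = 14.7161 m.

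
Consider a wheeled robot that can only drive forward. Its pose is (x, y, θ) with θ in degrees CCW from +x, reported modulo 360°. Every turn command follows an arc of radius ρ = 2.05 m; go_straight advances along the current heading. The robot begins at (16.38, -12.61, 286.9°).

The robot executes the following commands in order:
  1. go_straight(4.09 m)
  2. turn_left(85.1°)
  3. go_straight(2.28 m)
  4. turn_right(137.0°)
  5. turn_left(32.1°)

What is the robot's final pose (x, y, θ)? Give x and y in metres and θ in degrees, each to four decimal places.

(23.9242, -21.7117, 267.1000°)

set_pose: (x, y, θ) = (16.3800, -12.6100, 286.9000°), ρ = 2.05
go_straight(4.09): x += 4.09·cos θ, y += 4.09·sin θ → (17.5690, -16.5234, 286.9000°)
turn_left(85.1°): centre at ρ to the left, rotate +85.1° → (19.9567, -17.9326, 372.0000° ≡ 12.0000°)
go_straight(2.28): x += 2.28·cos θ, y += 2.28·sin θ → (22.1868, -17.4586, 12.0000°)
turn_right(137.0°): centre at ρ to the right, rotate −137.0° → (24.2923, -20.6396, -125.0000° ≡ 235.0000°)
turn_left(32.1°): centre at ρ to the left, rotate +32.1° → (23.9242, -21.7117, 267.1000°)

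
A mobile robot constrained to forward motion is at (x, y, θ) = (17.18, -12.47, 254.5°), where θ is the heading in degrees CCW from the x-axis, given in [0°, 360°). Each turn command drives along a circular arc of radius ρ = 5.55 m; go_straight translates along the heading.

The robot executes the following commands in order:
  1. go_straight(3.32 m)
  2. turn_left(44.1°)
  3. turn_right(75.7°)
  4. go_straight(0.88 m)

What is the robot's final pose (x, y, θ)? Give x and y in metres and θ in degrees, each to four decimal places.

(15.0287, -27.1306, 222.9000°)

set_pose: (x, y, θ) = (17.1800, -12.4700, 254.5000°), ρ = 5.55
go_straight(3.32): x += 3.32·cos θ, y += 3.32·sin θ → (16.2928, -15.6693, 254.5000°)
turn_left(44.1°): centre at ρ to the left, rotate +44.1° → (16.7681, -19.8092, 298.6000°)
turn_right(75.7°): centre at ρ to the right, rotate −75.7° → (15.6733, -26.5315, 222.9000°)
go_straight(0.88): x += 0.88·cos θ, y += 0.88·sin θ → (15.0287, -27.1306, 222.9000°)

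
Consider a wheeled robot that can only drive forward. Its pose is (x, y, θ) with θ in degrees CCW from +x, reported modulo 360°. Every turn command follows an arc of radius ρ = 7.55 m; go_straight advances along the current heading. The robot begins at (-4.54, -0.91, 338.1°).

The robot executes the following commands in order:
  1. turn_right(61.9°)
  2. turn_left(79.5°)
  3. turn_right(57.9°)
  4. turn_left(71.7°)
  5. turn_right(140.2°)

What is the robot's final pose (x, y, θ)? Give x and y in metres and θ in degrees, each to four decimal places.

set_pose: (x, y, θ) = (-4.5400, -0.9100, 338.1000°), ρ = 7.55
turn_right(61.9°): centre at ρ to the right, rotate −61.9° → (0.1498, -7.0998, 276.2000°)
turn_left(79.5°): centre at ρ to the left, rotate +79.5° → (7.0895, -13.8131, 355.7000°)
turn_right(57.9°): centre at ρ to the right, rotate −57.9° → (13.2020, -17.8206, 297.8000°)
turn_left(71.7°): centre at ρ to the left, rotate +71.7° → (21.1267, -21.7459, 369.5000° ≡ 9.5000°)
turn_right(140.2°): centre at ρ to the right, rotate −140.2° → (28.0967, -34.1157, -130.7000° ≡ 229.3000°)

(28.0967, -34.1157, 229.3000°)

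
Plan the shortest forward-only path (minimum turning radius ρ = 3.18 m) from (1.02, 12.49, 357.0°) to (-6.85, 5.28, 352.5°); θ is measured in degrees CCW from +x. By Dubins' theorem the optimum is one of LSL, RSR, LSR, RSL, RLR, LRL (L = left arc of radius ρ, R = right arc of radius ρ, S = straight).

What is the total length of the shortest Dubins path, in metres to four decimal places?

28.9632 m

Let ψ = atan2(Δy, Δx) = atan2(-7.21, -7.87) = -137.5060° be the start→goal bearing.
Normalize: d = |goal − start| / ρ = 10.673378/3.18 = 3.356408, α = (θ_start − ψ) mod 360° = 134.5060° = 2.347573 rad, β = (θ_goal − ψ) mod 360° = 130.0060° = 2.269033 rad.
Common terms: sin α = 0.713177, cos α = -0.700984, sin β = 0.765977, cos β = -0.642868, cos(α−β) = 0.996917, d² = 11.265476. Work in radians in the unit-radius frame; every candidate has L = ρ·(t + p + q).
LSL: p² = 2 + d² − 2cos(α−β) + 2d(sin α − sin β) = 10.917204; p = √p² = 3.304119; φ = atan2(cos β − cos α, d + sin α − sin β) = 0.017590 rad; t = (φ − α) mod 2π = 3.953202 rad, q = (β − φ) mod 2π = 2.251444 rad → L = 3.18·(3.953202 + 3.304119 + 2.251444) = 3.18·9.508765 = 30.237872 m
RSR: p² = 2 + d² − 2cos(α−β) + 2d(sin β − sin α) = 11.626079; p = √p² = 3.409704; φ = atan2(cos α − cos β, d − sin α + sin β) = -0.017045 rad; t = (α − φ) mod 2π = 2.364618 rad, q = (φ − β) mod 2π = 3.997107 rad → L = 3.18·(2.364618 + 3.409704 + 3.997107) = 3.18·9.771429 = 31.073143 m
LSR: p² = d² − 2 + 2cos(α−β) + 2d(sin α + sin β) = 21.188595; p = √p² = 4.603107; φ = atan2(−cos α − cos β, d + sin α + sin β) − atan2(−2, p) = 0.680950 rad; t = (φ − α) mod 2π = 4.616562 rad, q = (φ − β) mod 2π = 4.695102 rad → L = 3.18·(4.616562 + 4.603107 + 4.695102) = 3.18·13.914772 = 44.248975 m
RSL: p² = d² − 2 + 2cos(α−β) − 2d(sin α + sin β) = 1.330027; p = √p² = 1.153268; φ = atan2(cos α + cos β, d − sin α − sin β) − atan2(2, p) = -1.669026 rad; t = (α − φ) mod 2π = 4.016600 rad, q = (β − φ) mod 2π = 3.938060 rad → L = 3.18·(4.016600 + 1.153268 + 3.938060) = 3.18·9.107928 = 28.963210 m
RLR: c = (6 − d² + 2cos(α−β) + 2d(sin α − sin β))/8 = -0.453260; p = 2π − arccos c = 4.241970 rad; φ = atan2(cos α − cos β, d − sin α + sin β) = -0.017045 rad; t = (α − φ + p/2) mod 2π = 4.485603 rad, q = (α − β − t + p) mod 2π = 6.118092 rad → L = 3.18·(4.485603 + 4.241970 + 6.118092) = 3.18·14.845665 = 47.209215 m
LRL: c = (6 − d² + 2cos(α−β) − 2d(sin α − sin β))/8 = -0.364650; p = 2π − arccos c = 4.339132 rad; φ = atan2(cos β − cos α, d + sin α − sin β) = 0.017590 rad; t = (φ − α + p/2) mod 2π = 6.122768 rad, q = (β − α − t + p) mod 2π = 4.421009 rad → L = 3.18·(6.122768 + 4.339132 + 4.421009) = 3.18·14.882909 = 47.327649 m
Shortest: RSL with L = 28.963210 m ≈ 28.9632 m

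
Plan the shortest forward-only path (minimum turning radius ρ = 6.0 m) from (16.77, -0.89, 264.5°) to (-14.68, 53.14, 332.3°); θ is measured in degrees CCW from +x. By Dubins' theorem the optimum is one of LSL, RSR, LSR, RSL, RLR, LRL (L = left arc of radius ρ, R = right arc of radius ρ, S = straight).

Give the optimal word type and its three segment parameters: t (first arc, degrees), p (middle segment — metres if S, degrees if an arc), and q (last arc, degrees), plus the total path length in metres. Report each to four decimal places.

Let ψ = atan2(Δy, Δx) = atan2(54.03, -31.45) = 120.2030° be the start→goal bearing.
Normalize: d = |goal − start| / ρ = 62.516745/6.0 = 10.419457, α = (θ_start − ψ) mod 360° = 144.2970° = 2.518458 rad, β = (θ_goal − ψ) mod 360° = 212.0970° = 3.701791 rad.
Common terms: sin α = 0.583584, cos α = -0.812053, sin β = -0.531354, cos β = -0.847150, cos(α−β) = 0.377841, d² = 108.565094. Work in radians in the unit-radius frame; every candidate has L = ρ·(t + p + q).
LSL: p² = 2 + d² − 2cos(α−β) + 2d(sin α − sin β) = 133.043510; p = √p² = 11.534449; φ = atan2(cos β − cos α, d + sin α − sin β) = -0.003043 rad; t = (φ − α) mod 2π = 3.761685 rad, q = (β − φ) mod 2π = 3.704834 rad → L = 6.0·(3.761685 + 11.534449 + 3.704834) = 6.0·19.000967 = 114.005804 m
RSR: p² = 2 + d² − 2cos(α−β) + 2d(sin β − sin α) = 86.575316; p = √p² = 9.304586; φ = atan2(cos α − cos β, d − sin α + sin β) = 0.003772 rad; t = (α − φ) mod 2π = 2.514686 rad, q = (φ − β) mod 2π = 2.585166 rad → L = 6.0·(2.514686 + 9.304586 + 2.585166) = 6.0·14.404438 = 86.426627 m
LSR: p² = d² − 2 + 2cos(α−β) + 2d(sin α + sin β) = 108.409183; p = √p² = 10.411973; φ = atan2(−cos α − cos β, d + sin α + sin β) − atan2(−2, p) = 0.346915 rad; t = (φ − α) mod 2π = 4.111643 rad, q = (φ − β) mod 2π = 2.928310 rad → L = 6.0·(4.111643 + 10.411973 + 2.928310) = 6.0·17.451925 = 104.711553 m
RSL: p² = d² − 2 + 2cos(α−β) − 2d(sin α + sin β) = 106.232369; p = √p² = 10.306909; φ = atan2(cos α + cos β, d − sin α − sin β) − atan2(2, p) = -0.350360 rad; t = (α − φ) mod 2π = 2.868818 rad, q = (β − φ) mod 2π = 4.052151 rad → L = 6.0·(2.868818 + 10.306909 + 4.052151) = 6.0·17.227877 = 103.367264 m
RLR: c = (6 − d² + 2cos(α−β) + 2d(sin α − sin β))/8 = -9.821914, |c| > 1 → infeasible
LRL: c = (6 − d² + 2cos(α−β) − 2d(sin α − sin β))/8 = -15.630439, |c| > 1 → infeasible
Shortest: RSR with L = 86.426627 m ≈ 86.4266 m
Convert RSR to answer units (arcs ×180/π): t = 2.514686·180/π = 144.0809°, p = ρ·p = 6.0·9.304586 = 55.8275 m, q = 2.585166·180/π = 148.1191°, L = 86.4266 m.

RSR: t = 144.0809°, p = 55.8275 m, q = 148.1191°, L = 86.4266 m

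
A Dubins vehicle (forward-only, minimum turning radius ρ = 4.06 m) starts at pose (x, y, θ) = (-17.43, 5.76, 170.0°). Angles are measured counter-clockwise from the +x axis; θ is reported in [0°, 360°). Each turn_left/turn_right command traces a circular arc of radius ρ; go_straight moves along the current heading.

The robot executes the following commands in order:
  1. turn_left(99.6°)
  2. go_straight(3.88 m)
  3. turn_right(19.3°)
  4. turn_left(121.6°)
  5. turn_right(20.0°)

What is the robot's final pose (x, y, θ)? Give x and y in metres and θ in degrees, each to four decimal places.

set_pose: (x, y, θ) = (-17.4300, 5.7600, 170.0000°), ρ = 4.06
turn_left(99.6°): centre at ρ to the left, rotate +99.6° → (-22.1949, 1.7900, 269.6000°)
go_straight(3.88): x += 3.88·cos θ, y += 3.88·sin θ → (-22.2220, -2.0899, 269.6000°)
turn_right(19.3°): centre at ρ to the right, rotate −19.3° → (-22.4595, -3.4301, 250.3000°)
turn_left(121.6°): centre at ρ to the left, rotate +121.6° → (-17.8000, -8.7715, 371.9000° ≡ 11.9000°)
turn_right(20.0°): centre at ρ to the right, rotate −20.0° → (-16.3907, -8.7247, -8.1000° ≡ 351.9000°)

(-16.3907, -8.7247, 351.9000°)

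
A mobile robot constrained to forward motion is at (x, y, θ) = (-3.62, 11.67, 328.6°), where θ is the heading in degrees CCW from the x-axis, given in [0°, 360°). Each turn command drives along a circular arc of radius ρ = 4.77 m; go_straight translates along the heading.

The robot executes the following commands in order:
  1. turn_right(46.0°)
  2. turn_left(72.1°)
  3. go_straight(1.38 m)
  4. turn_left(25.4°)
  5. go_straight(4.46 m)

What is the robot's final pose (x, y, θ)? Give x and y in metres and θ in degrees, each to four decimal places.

(10.4067, 6.6054, 20.1000°)

set_pose: (x, y, θ) = (-3.6200, 11.6700, 328.6000°), ρ = 4.77
turn_right(46.0°): centre at ρ to the right, rotate −46.0° → (-1.4501, 8.6391, 282.6000°)
turn_left(72.1°): centre at ρ to the left, rotate +72.1° → (2.7644, 4.9300, 354.7000°)
go_straight(1.38): x += 1.38·cos θ, y += 1.38·sin θ → (4.1385, 4.8026, 354.7000°)
turn_left(25.4°): centre at ρ to the left, rotate +25.4° → (6.2184, 5.0727, 380.1000° ≡ 20.1000°)
go_straight(4.46): x += 4.46·cos θ, y += 4.46·sin θ → (10.4067, 6.6054, 20.1000°)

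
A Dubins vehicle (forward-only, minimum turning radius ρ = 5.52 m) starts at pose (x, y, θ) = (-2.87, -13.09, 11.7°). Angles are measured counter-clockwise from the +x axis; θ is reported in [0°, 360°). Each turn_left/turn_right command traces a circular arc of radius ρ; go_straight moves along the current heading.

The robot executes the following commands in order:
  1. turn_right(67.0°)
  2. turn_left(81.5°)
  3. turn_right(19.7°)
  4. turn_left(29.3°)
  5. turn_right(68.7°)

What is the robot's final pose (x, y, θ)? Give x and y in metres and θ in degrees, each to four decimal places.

(20.4066, -15.4666, 327.1000°)

set_pose: (x, y, θ) = (-2.8700, -13.0900, 11.7000°), ρ = 5.52
turn_right(67.0°): centre at ρ to the right, rotate −67.0° → (2.7876, -15.3529, -55.3000° ≡ 304.7000°)
turn_left(81.5°): centre at ρ to the left, rotate +81.5° → (9.7630, -17.1633, 386.2000° ≡ 26.2000°)
turn_right(19.7°): centre at ρ to the right, rotate −19.7° → (11.5752, -16.6317, 6.5000°)
turn_left(29.3°): centre at ρ to the left, rotate +29.3° → (14.1793, -15.6242, 35.8000°)
turn_right(68.7°): centre at ρ to the right, rotate −68.7° → (20.4066, -15.4666, -32.9000° ≡ 327.1000°)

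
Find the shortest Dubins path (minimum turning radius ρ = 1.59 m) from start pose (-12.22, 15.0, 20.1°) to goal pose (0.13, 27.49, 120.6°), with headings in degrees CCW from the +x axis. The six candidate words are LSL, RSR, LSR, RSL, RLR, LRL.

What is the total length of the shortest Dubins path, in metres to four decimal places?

18.1732 m

Let ψ = atan2(Δy, Δx) = atan2(12.49, 12.35) = 45.3229° be the start→goal bearing.
Normalize: d = |goal − start| / ρ = 17.564811/1.59 = 11.047051, α = (θ_start − ψ) mod 360° = 334.7771° = 5.842962 rad, β = (θ_goal − ψ) mod 360° = 75.2771° = 1.313833 rad.
Common terms: sin α = -0.426141, cos α = 0.904657, sin β = 0.967166, cos β = 0.254145, cos(α−β) = -0.182236, d² = 122.037340. Work in radians in the unit-radius frame; every candidate has L = ρ·(t + p + q).
LSL: p² = 2 + d² − 2cos(α−β) + 2d(sin α − sin β) = 93.617936; p = √p² = 9.675636; φ = atan2(cos β − cos α, d + sin α − sin β) = -0.067283 rad; t = (φ − α) mod 2π = 0.372940 rad, q = (β − φ) mod 2π = 1.381116 rad → L = 1.59·(0.372940 + 9.675636 + 1.381116) = 1.59·11.429692 = 18.173210 m
RSR: p² = 2 + d² − 2cos(α−β) + 2d(sin β − sin α) = 155.185687; p = √p² = 12.457355; φ = atan2(cos α − cos β, d − sin α + sin β) = 0.052243 rad; t = (α − φ) mod 2π = 5.790719 rad, q = (φ − β) mod 2π = 5.021595 rad → L = 1.59·(5.790719 + 12.457355 + 5.021595) = 1.59·23.269669 = 36.998774 m
LSR: p² = d² − 2 + 2cos(α−β) + 2d(sin α + sin β) = 131.626330; p = √p² = 11.472852; φ = atan2(−cos α − cos β, d + sin α + sin β) − atan2(−2, p) = 0.072922 rad; t = (φ − α) mod 2π = 0.513145 rad, q = (φ − β) mod 2π = 5.042275 rad → L = 1.59·(0.513145 + 11.472852 + 5.042275) = 1.59·17.028271 = 27.074952 m
RSL: p² = d² − 2 + 2cos(α−β) − 2d(sin α + sin β) = 107.719408; p = √p² = 10.378796; φ = atan2(cos α + cos β, d − sin α − sin β) − atan2(2, p) = -0.080512 rad; t = (α − φ) mod 2π = 5.923475 rad, q = (β − φ) mod 2π = 1.394345 rad → L = 1.59·(5.923475 + 10.378796 + 1.394345) = 1.59·17.696616 = 28.137620 m
RLR: c = (6 − d² + 2cos(α−β) + 2d(sin α − sin β))/8 = -18.398211, |c| > 1 → infeasible
LRL: c = (6 − d² + 2cos(α−β) − 2d(sin α − sin β))/8 = -10.702242, |c| > 1 → infeasible
Shortest: LSL with L = 18.173210 m ≈ 18.1732 m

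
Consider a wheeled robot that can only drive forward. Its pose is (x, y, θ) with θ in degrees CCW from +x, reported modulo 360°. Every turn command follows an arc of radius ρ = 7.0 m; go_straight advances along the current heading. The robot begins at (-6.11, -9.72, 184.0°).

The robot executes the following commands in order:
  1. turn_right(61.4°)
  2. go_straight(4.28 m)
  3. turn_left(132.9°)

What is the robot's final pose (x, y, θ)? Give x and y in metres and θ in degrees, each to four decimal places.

set_pose: (x, y, θ) = (-6.1100, -9.7200, 184.0000°), ρ = 7.0
turn_right(61.4°): centre at ρ to the right, rotate −61.4° → (-12.4955, -6.5084, 122.6000°)
go_straight(4.28): x += 4.28·cos θ, y += 4.28·sin θ → (-14.8014, -2.9028, 122.6000°)
turn_left(132.9°): centre at ρ to the left, rotate +132.9° → (-27.4756, -4.9215, 255.5000°)

(-27.4756, -4.9215, 255.5000°)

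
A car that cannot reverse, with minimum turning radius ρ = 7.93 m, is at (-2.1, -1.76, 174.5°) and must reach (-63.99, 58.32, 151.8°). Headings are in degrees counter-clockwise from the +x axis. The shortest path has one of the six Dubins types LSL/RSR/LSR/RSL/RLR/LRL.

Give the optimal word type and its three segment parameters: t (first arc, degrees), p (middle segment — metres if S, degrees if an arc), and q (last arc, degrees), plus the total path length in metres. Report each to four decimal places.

Let ψ = atan2(Δy, Δx) = atan2(60.08, -61.89) = 135.8502° be the start→goal bearing.
Normalize: d = |goal − start| / ρ = 86.255310/7.93 = 10.877088, α = (θ_start − ψ) mod 360° = 38.6498° = 0.674566 rad, β = (θ_goal − ψ) mod 360° = 15.9498° = 0.278377 rad.
Common terms: sin α = 0.624559, cos α = 0.780978, sin β = 0.274795, cos β = 0.961503, cos(α−β) = 0.922538, d² = 118.311049. Work in radians in the unit-radius frame; every candidate has L = ρ·(t + p + q).
LSL: p² = 2 + d² − 2cos(α−β) + 2d(sin α − sin β) = 126.074792; p = √p² = 11.228303; φ = atan2(cos β − cos α, d + sin α − sin β) = 0.016078 rad; t = (φ − α) mod 2π = 5.624697 rad, q = (β − φ) mod 2π = 0.262298 rad → L = 7.93·(5.624697 + 11.228303 + 0.262298) = 7.93·17.115299 = 135.724319 m
RSR: p² = 2 + d² − 2cos(α−β) + 2d(sin β − sin α) = 110.857155; p = √p² = 10.528872; φ = atan2(cos α − cos β, d − sin α + sin β) = -0.017147 rad; t = (α − φ) mod 2π = 0.691713 rad, q = (φ − β) mod 2π = 5.987662 rad → L = 7.93·(0.691713 + 10.528872 + 5.987662) = 7.93·17.208247 = 136.461402 m
LSR: p² = d² − 2 + 2cos(α−β) + 2d(sin α + sin β) = 137.720830; p = √p² = 11.735452; φ = atan2(−cos α − cos β, d + sin α + sin β) − atan2(−2, p) = 0.021905 rad; t = (φ − α) mod 2π = 5.630523 rad, q = (φ − β) mod 2π = 6.026713 rad → L = 7.93·(5.630523 + 11.735452 + 6.026713) = 7.93·23.392689 = 185.504020 m
RSL: p² = d² − 2 + 2cos(α−β) − 2d(sin α + sin β) = 98.591421; p = √p² = 9.929321; φ = atan2(cos α + cos β, d − sin α − sin β) − atan2(2, p) = -0.025871 rad; t = (α − φ) mod 2π = 0.700437 rad, q = (β − φ) mod 2π = 0.304247 rad → L = 7.93·(0.700437 + 9.929321 + 0.304247) = 7.93·10.934006 = 86.706666 m
RLR: c = (6 − d² + 2cos(α−β) + 2d(sin α − sin β))/8 = -12.857144, |c| > 1 → infeasible
LRL: c = (6 − d² + 2cos(α−β) − 2d(sin α − sin β))/8 = -14.759349, |c| > 1 → infeasible
Shortest: RSL with L = 86.706666 m ≈ 86.7067 m
Convert RSL to answer units (arcs ×180/π): t = 0.700437·180/π = 40.1321°, p = ρ·p = 7.93·9.929321 = 78.7395 m, q = 0.304247·180/π = 17.4321°, L = 86.7067 m.

RSL: t = 40.1321°, p = 78.7395 m, q = 17.4321°, L = 86.7067 m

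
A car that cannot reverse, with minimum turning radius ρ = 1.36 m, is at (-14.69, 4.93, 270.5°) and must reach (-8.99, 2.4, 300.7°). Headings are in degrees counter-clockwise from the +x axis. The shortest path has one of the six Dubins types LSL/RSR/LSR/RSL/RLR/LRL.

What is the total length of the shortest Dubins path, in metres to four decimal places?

6.7427 m

Let ψ = atan2(Δy, Δx) = atan2(-2.53, 5.70) = -23.9345° be the start→goal bearing.
Normalize: d = |goal − start| / ρ = 6.236257/1.36 = 4.585483, α = (θ_start − ψ) mod 360° = 294.4345° = 5.138852 rad, β = (θ_goal − ψ) mod 360° = 324.6345° = 5.665941 rad.
Common terms: sin α = -0.910435, cos α = 0.413653, sin β = -0.578790, cos β = 0.815476, cos(α−β) = 0.864275, d² = 21.026654. Work in radians in the unit-radius frame; every candidate has L = ρ·(t + p + q).
LSL: p² = 2 + d² − 2cos(α−β) + 2d(sin α − sin β) = 18.256604; p = √p² = 4.272775; φ = atan2(cos β − cos α, d + sin α − sin β) = 0.094182 rad; t = (φ − α) mod 2π = 1.238516 rad, q = (β − φ) mod 2π = 5.571759 rad → L = 1.36·(1.238516 + 4.272775 + 5.571759) = 1.36·11.083049 = 15.072947 m
RSR: p² = 2 + d² − 2cos(α−β) + 2d(sin β − sin α) = 24.339605; p = √p² = 4.933519; φ = atan2(cos α − cos β, d − sin α + sin β) = -0.081538 rad; t = (α − φ) mod 2π = 5.220390 rad, q = (φ − β) mod 2π = 0.535706 rad → L = 1.36·(5.220390 + 4.933519 + 0.535706) = 1.36·10.689614 = 14.537876 m
LSR: p² = d² − 2 + 2cos(α−β) + 2d(sin α + sin β) = 7.097573; p = √p² = 2.664127; φ = atan2(−cos α − cos β, d + sin α + sin β) − atan2(−2, p) = 0.266065 rad; t = (φ − α) mod 2π = 1.410399 rad, q = (φ − β) mod 2π = 0.883309 rad → L = 1.36·(1.410399 + 2.664127 + 0.883309) = 1.36·4.957835 = 6.742655 m
RSL: p² = d² − 2 + 2cos(α−β) − 2d(sin α + sin β) = 34.412835; p = √p² = 5.866245; φ = atan2(cos α + cos β, d − sin α − sin β) − atan2(2, p) = -0.128935 rad; t = (α − φ) mod 2π = 5.267786 rad, q = (β − φ) mod 2π = 5.794876 rad → L = 1.36·(5.267786 + 5.866245 + 5.794876) = 1.36·16.928908 = 23.023314 m
RLR: c = (6 − d² + 2cos(α−β) + 2d(sin α − sin β))/8 = -2.042451, |c| > 1 → infeasible
LRL: c = (6 − d² + 2cos(α−β) − 2d(sin α − sin β))/8 = -1.282076, |c| > 1 → infeasible
Shortest: LSR with L = 6.742655 m ≈ 6.7427 m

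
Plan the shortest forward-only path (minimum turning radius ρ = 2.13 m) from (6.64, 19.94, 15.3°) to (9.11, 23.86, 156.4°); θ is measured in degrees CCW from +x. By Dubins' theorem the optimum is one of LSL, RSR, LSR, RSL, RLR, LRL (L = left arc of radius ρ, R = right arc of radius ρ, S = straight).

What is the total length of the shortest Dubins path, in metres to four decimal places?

9.6085 m

Let ψ = atan2(Δy, Δx) = atan2(3.92, 2.47) = 57.7849° be the start→goal bearing.
Normalize: d = |goal − start| / ρ = 4.633282/2.13 = 2.175250, α = (θ_start − ψ) mod 360° = 317.5151° = 5.541684 rad, β = (θ_goal − ψ) mod 360° = 98.6151° = 1.721158 rad.
Common terms: sin α = -0.675396, cos α = 0.737456, sin β = 0.988717, cos β = -0.149796, cos(α−β) = -0.778243, d² = 4.731711. Work in radians in the unit-radius frame; every candidate has L = ρ·(t + p + q).
LSL: p² = 2 + d² − 2cos(α−β) + 2d(sin α − sin β) = 1.048477; p = √p² = 1.023951; φ = atan2(cos β − cos α, d + sin α − sin β) = -1.048143 rad; t = (φ − α) mod 2π = 5.976543 rad, q = (β − φ) mod 2π = 2.769301 rad → L = 2.13·(5.976543 + 1.023951 + 2.769301) = 2.13·9.769796 = 20.809666 m
RSR: p² = 2 + d² − 2cos(α−β) + 2d(sin β − sin α) = 15.527918; p = √p² = 3.940548; φ = atan2(cos α − cos β, d − sin α + sin β) = 0.227107 rad; t = (α − φ) mod 2π = 5.314577 rad, q = (φ − β) mod 2π = 4.789134 rad → L = 2.13·(5.314577 + 3.940548 + 4.789134) = 2.13·14.044259 = 29.914272 m
LSR: p² = d² − 2 + 2cos(α−β) + 2d(sin α + sin β) = 2.538328; p = √p² = 1.593213; φ = atan2(−cos α − cos β, d + sin α + sin β) − atan2(−2, p) = 0.666233 rad; t = (φ − α) mod 2π = 1.407734 rad, q = (φ − β) mod 2π = 5.228260 rad → L = 2.13·(1.407734 + 1.593213 + 5.228260) = 2.13·8.229207 = 17.528211 m
RSL: p² = d² − 2 + 2cos(α−β) − 2d(sin α + sin β) = -0.187879 < 0 → infeasible
RLR: c = (6 − d² + 2cos(α−β) + 2d(sin α − sin β))/8 = -0.940990; p = 2π − arccos c = 3.486846 rad; φ = atan2(cos α − cos β, d − sin α + sin β) = 0.227107 rad; t = (α − φ + p/2) mod 2π = 0.774815 rad, q = (α − β − t + p) mod 2π = 0.249371 rad → L = 2.13·(0.774815 + 3.486846 + 0.249371) = 2.13·4.511032 = 9.608499 m
LRL: c = (6 − d² + 2cos(α−β) − 2d(sin α − sin β))/8 = 0.868940; p = 2π − arccos c = 5.765446 rad; φ = atan2(cos β − cos α, d + sin α − sin β) = -1.048143 rad; t = (φ − α + p/2) mod 2π = 2.576081 rad, q = (β − α − t + p) mod 2π = 5.652025 rad → L = 2.13·(2.576081 + 5.765446 + 5.652025) = 2.13·13.993552 = 29.806266 m
Shortest: RLR with L = 9.608499 m ≈ 9.6085 m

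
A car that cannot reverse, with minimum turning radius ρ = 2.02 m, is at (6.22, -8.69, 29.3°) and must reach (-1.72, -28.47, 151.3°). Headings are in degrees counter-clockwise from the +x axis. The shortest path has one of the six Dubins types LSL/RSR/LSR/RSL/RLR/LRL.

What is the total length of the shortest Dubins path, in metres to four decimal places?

26.4820 m

Let ψ = atan2(Δy, Δx) = atan2(-19.78, -7.94) = -111.8713° be the start→goal bearing.
Normalize: d = |goal − start| / ρ = 21.314127/2.02 = 10.551548, α = (θ_start − ψ) mod 360° = 141.1713° = 2.463904 rad, β = (θ_goal − ψ) mod 360° = 263.1713° = 4.593206 rad.
Common terms: sin α = 0.626994, cos α = -0.779024, sin β = -0.992906, cos β = -0.118901, cos(α−β) = -0.529919, d² = 111.335163. Work in radians in the unit-radius frame; every candidate has L = ρ·(t + p + q).
LSL: p² = 2 + d² − 2cos(α−β) + 2d(sin α − sin β) = 148.579912; p = √p² = 12.189336; φ = atan2(cos β − cos α, d + sin α − sin β) = 0.054182 rad; t = (φ − α) mod 2π = 3.873464 rad, q = (β − φ) mod 2π = 4.539023 rad → L = 2.02·(3.873464 + 12.189336 + 4.539023) = 2.02·20.601823 = 41.615682 m
RSR: p² = 2 + d² − 2cos(α−β) + 2d(sin β − sin α) = 80.210092; p = √p² = 8.956009; φ = atan2(cos α − cos β, d − sin α + sin β) = -0.073774 rad; t = (α − φ) mod 2π = 2.537678 rad, q = (φ − β) mod 2π = 1.616206 rad → L = 2.02·(2.537678 + 8.956009 + 1.616206) = 2.02·13.109892 = 26.481982 m
LSR: p² = d² − 2 + 2cos(α−β) + 2d(sin α + sin β) = 100.553451; p = √p² = 10.027634; φ = atan2(−cos α − cos β, d + sin α + sin β) − atan2(−2, p) = 0.284794 rad; t = (φ − α) mod 2π = 4.104076 rad, q = (φ − β) mod 2π = 1.974774 rad → L = 2.02·(4.104076 + 10.027634 + 1.974774) = 2.02·16.106484 = 32.535098 m
RSL: p² = d² − 2 + 2cos(α−β) − 2d(sin α + sin β) = 115.997198; p = √p² = 10.770200; φ = atan2(cos α + cos β, d − sin α − sin β) − atan2(2, p) = -0.265668 rad; t = (α − φ) mod 2π = 2.729572 rad, q = (β − φ) mod 2π = 4.858874 rad → L = 2.02·(2.729572 + 10.770200 + 4.858874) = 2.02·18.358645 = 37.084464 m
RLR: c = (6 − d² + 2cos(α−β) + 2d(sin α − sin β))/8 = -9.026261, |c| > 1 → infeasible
LRL: c = (6 − d² + 2cos(α−β) − 2d(sin α − sin β))/8 = -17.572489, |c| > 1 → infeasible
Shortest: RSR with L = 26.481982 m ≈ 26.4820 m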